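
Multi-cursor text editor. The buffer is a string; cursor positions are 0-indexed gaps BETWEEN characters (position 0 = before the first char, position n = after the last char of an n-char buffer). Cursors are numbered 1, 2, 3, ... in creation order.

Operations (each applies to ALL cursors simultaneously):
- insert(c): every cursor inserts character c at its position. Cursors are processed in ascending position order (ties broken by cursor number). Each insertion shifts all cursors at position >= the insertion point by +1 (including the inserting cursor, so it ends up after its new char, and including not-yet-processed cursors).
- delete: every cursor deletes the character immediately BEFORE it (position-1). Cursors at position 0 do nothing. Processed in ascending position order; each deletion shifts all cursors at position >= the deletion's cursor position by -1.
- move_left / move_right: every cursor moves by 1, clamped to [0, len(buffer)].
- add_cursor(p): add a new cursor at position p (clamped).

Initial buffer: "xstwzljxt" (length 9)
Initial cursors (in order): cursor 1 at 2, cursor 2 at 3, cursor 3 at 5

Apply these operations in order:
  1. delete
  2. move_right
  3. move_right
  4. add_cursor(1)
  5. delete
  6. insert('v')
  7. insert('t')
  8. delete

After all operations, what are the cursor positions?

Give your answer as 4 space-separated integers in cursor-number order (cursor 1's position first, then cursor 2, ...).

After op 1 (delete): buffer="xwljxt" (len 6), cursors c1@1 c2@1 c3@2, authorship ......
After op 2 (move_right): buffer="xwljxt" (len 6), cursors c1@2 c2@2 c3@3, authorship ......
After op 3 (move_right): buffer="xwljxt" (len 6), cursors c1@3 c2@3 c3@4, authorship ......
After op 4 (add_cursor(1)): buffer="xwljxt" (len 6), cursors c4@1 c1@3 c2@3 c3@4, authorship ......
After op 5 (delete): buffer="xt" (len 2), cursors c1@0 c2@0 c3@0 c4@0, authorship ..
After op 6 (insert('v')): buffer="vvvvxt" (len 6), cursors c1@4 c2@4 c3@4 c4@4, authorship 1234..
After op 7 (insert('t')): buffer="vvvvttttxt" (len 10), cursors c1@8 c2@8 c3@8 c4@8, authorship 12341234..
After op 8 (delete): buffer="vvvvxt" (len 6), cursors c1@4 c2@4 c3@4 c4@4, authorship 1234..

Answer: 4 4 4 4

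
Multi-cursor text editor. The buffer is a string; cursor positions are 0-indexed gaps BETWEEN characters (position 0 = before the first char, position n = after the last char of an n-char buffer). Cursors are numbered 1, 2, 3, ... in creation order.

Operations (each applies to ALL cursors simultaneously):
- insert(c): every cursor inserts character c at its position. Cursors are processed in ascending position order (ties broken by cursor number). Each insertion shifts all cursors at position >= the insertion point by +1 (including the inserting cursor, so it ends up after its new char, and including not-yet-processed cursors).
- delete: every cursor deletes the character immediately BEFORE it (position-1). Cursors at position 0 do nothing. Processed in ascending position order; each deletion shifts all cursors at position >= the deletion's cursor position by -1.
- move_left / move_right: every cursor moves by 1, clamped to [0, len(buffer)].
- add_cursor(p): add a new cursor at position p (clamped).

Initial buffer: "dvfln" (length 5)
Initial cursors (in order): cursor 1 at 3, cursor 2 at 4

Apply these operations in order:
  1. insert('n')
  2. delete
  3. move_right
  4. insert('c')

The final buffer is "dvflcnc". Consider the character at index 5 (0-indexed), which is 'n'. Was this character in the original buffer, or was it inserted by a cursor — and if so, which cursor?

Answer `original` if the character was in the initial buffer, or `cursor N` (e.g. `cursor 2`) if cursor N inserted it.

Answer: original

Derivation:
After op 1 (insert('n')): buffer="dvfnlnn" (len 7), cursors c1@4 c2@6, authorship ...1.2.
After op 2 (delete): buffer="dvfln" (len 5), cursors c1@3 c2@4, authorship .....
After op 3 (move_right): buffer="dvfln" (len 5), cursors c1@4 c2@5, authorship .....
After op 4 (insert('c')): buffer="dvflcnc" (len 7), cursors c1@5 c2@7, authorship ....1.2
Authorship (.=original, N=cursor N): . . . . 1 . 2
Index 5: author = original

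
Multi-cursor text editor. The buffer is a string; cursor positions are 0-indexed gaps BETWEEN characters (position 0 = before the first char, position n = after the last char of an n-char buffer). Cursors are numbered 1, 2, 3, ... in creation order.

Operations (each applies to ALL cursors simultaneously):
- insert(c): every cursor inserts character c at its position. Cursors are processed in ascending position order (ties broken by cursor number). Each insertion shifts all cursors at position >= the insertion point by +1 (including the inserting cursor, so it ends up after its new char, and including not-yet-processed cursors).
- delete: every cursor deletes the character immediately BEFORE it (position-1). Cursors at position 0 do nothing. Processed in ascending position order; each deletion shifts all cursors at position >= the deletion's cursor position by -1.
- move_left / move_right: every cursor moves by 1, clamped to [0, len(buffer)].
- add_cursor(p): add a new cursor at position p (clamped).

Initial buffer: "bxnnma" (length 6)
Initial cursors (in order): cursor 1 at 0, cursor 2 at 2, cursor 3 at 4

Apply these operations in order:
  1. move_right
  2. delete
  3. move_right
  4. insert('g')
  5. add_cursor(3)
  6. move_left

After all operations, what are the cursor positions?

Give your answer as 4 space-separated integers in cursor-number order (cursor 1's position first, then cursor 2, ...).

Answer: 1 3 5 2

Derivation:
After op 1 (move_right): buffer="bxnnma" (len 6), cursors c1@1 c2@3 c3@5, authorship ......
After op 2 (delete): buffer="xna" (len 3), cursors c1@0 c2@1 c3@2, authorship ...
After op 3 (move_right): buffer="xna" (len 3), cursors c1@1 c2@2 c3@3, authorship ...
After op 4 (insert('g')): buffer="xgngag" (len 6), cursors c1@2 c2@4 c3@6, authorship .1.2.3
After op 5 (add_cursor(3)): buffer="xgngag" (len 6), cursors c1@2 c4@3 c2@4 c3@6, authorship .1.2.3
After op 6 (move_left): buffer="xgngag" (len 6), cursors c1@1 c4@2 c2@3 c3@5, authorship .1.2.3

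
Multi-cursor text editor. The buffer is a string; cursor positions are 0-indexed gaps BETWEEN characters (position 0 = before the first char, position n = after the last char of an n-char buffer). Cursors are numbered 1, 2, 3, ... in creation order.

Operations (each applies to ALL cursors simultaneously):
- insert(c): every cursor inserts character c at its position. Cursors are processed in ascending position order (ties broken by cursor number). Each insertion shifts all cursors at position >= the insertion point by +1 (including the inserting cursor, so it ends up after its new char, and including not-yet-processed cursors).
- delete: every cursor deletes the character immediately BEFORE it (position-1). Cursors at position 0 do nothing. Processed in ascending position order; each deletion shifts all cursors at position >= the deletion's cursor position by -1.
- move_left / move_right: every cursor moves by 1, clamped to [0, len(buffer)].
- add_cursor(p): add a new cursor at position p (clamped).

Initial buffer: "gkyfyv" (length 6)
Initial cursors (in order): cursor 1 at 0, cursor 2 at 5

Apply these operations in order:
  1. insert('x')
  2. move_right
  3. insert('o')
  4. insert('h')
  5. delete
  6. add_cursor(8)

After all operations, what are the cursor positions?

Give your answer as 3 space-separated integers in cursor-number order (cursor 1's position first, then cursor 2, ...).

After op 1 (insert('x')): buffer="xgkyfyxv" (len 8), cursors c1@1 c2@7, authorship 1.....2.
After op 2 (move_right): buffer="xgkyfyxv" (len 8), cursors c1@2 c2@8, authorship 1.....2.
After op 3 (insert('o')): buffer="xgokyfyxvo" (len 10), cursors c1@3 c2@10, authorship 1.1....2.2
After op 4 (insert('h')): buffer="xgohkyfyxvoh" (len 12), cursors c1@4 c2@12, authorship 1.11....2.22
After op 5 (delete): buffer="xgokyfyxvo" (len 10), cursors c1@3 c2@10, authorship 1.1....2.2
After op 6 (add_cursor(8)): buffer="xgokyfyxvo" (len 10), cursors c1@3 c3@8 c2@10, authorship 1.1....2.2

Answer: 3 10 8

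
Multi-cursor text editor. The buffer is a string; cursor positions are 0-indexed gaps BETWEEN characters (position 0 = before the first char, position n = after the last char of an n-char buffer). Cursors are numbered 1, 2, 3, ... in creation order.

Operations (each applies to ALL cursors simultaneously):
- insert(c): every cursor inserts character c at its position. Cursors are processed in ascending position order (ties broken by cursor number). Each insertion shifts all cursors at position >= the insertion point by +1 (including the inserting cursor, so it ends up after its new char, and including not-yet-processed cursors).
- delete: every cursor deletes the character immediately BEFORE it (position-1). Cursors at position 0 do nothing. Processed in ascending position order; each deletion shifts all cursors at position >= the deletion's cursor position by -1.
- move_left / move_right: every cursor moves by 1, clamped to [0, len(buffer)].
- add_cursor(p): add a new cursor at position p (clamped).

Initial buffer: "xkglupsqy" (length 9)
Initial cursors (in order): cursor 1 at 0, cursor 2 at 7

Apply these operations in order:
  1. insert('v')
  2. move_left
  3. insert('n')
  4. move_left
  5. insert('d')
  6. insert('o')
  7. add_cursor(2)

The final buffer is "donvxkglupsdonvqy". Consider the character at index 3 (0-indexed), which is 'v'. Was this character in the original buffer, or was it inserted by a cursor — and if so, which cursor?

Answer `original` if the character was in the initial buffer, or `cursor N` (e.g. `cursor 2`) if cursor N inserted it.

After op 1 (insert('v')): buffer="vxkglupsvqy" (len 11), cursors c1@1 c2@9, authorship 1.......2..
After op 2 (move_left): buffer="vxkglupsvqy" (len 11), cursors c1@0 c2@8, authorship 1.......2..
After op 3 (insert('n')): buffer="nvxkglupsnvqy" (len 13), cursors c1@1 c2@10, authorship 11.......22..
After op 4 (move_left): buffer="nvxkglupsnvqy" (len 13), cursors c1@0 c2@9, authorship 11.......22..
After op 5 (insert('d')): buffer="dnvxkglupsdnvqy" (len 15), cursors c1@1 c2@11, authorship 111.......222..
After op 6 (insert('o')): buffer="donvxkglupsdonvqy" (len 17), cursors c1@2 c2@13, authorship 1111.......2222..
After op 7 (add_cursor(2)): buffer="donvxkglupsdonvqy" (len 17), cursors c1@2 c3@2 c2@13, authorship 1111.......2222..
Authorship (.=original, N=cursor N): 1 1 1 1 . . . . . . . 2 2 2 2 . .
Index 3: author = 1

Answer: cursor 1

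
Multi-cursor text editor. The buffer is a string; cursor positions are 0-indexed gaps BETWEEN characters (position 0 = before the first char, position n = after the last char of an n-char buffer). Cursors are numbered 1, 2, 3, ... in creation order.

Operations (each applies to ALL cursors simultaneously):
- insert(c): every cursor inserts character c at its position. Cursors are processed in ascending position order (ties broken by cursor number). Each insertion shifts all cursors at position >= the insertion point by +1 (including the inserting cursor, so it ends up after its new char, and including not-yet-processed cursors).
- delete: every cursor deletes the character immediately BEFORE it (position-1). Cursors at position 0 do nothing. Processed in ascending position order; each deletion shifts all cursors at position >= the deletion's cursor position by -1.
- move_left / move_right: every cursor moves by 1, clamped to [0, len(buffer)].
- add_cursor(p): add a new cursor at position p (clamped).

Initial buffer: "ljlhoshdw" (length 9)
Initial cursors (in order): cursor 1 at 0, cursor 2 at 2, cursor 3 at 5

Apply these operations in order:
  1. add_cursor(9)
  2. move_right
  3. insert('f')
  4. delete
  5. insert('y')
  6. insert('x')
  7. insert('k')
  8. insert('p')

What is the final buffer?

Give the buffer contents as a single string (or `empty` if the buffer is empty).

After op 1 (add_cursor(9)): buffer="ljlhoshdw" (len 9), cursors c1@0 c2@2 c3@5 c4@9, authorship .........
After op 2 (move_right): buffer="ljlhoshdw" (len 9), cursors c1@1 c2@3 c3@6 c4@9, authorship .........
After op 3 (insert('f')): buffer="lfjlfhosfhdwf" (len 13), cursors c1@2 c2@5 c3@9 c4@13, authorship .1..2...3...4
After op 4 (delete): buffer="ljlhoshdw" (len 9), cursors c1@1 c2@3 c3@6 c4@9, authorship .........
After op 5 (insert('y')): buffer="lyjlyhosyhdwy" (len 13), cursors c1@2 c2@5 c3@9 c4@13, authorship .1..2...3...4
After op 6 (insert('x')): buffer="lyxjlyxhosyxhdwyx" (len 17), cursors c1@3 c2@7 c3@12 c4@17, authorship .11..22...33...44
After op 7 (insert('k')): buffer="lyxkjlyxkhosyxkhdwyxk" (len 21), cursors c1@4 c2@9 c3@15 c4@21, authorship .111..222...333...444
After op 8 (insert('p')): buffer="lyxkpjlyxkphosyxkphdwyxkp" (len 25), cursors c1@5 c2@11 c3@18 c4@25, authorship .1111..2222...3333...4444

Answer: lyxkpjlyxkphosyxkphdwyxkp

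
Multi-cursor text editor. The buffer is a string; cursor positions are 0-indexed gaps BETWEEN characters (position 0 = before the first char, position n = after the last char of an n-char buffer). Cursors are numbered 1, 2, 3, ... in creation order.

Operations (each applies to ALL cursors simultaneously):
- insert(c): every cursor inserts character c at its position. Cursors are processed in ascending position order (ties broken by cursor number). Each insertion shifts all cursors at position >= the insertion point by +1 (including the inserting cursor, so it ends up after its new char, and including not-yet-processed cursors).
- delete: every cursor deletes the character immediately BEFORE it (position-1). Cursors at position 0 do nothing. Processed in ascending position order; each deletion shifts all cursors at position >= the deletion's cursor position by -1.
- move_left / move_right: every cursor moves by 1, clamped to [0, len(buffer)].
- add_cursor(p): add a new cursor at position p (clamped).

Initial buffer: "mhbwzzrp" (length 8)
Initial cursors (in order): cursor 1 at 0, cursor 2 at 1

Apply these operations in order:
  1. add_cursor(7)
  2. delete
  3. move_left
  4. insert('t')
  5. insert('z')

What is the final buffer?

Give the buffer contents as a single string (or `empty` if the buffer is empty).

Answer: ttzzhbwztzzp

Derivation:
After op 1 (add_cursor(7)): buffer="mhbwzzrp" (len 8), cursors c1@0 c2@1 c3@7, authorship ........
After op 2 (delete): buffer="hbwzzp" (len 6), cursors c1@0 c2@0 c3@5, authorship ......
After op 3 (move_left): buffer="hbwzzp" (len 6), cursors c1@0 c2@0 c3@4, authorship ......
After op 4 (insert('t')): buffer="tthbwztzp" (len 9), cursors c1@2 c2@2 c3@7, authorship 12....3..
After op 5 (insert('z')): buffer="ttzzhbwztzzp" (len 12), cursors c1@4 c2@4 c3@10, authorship 1212....33..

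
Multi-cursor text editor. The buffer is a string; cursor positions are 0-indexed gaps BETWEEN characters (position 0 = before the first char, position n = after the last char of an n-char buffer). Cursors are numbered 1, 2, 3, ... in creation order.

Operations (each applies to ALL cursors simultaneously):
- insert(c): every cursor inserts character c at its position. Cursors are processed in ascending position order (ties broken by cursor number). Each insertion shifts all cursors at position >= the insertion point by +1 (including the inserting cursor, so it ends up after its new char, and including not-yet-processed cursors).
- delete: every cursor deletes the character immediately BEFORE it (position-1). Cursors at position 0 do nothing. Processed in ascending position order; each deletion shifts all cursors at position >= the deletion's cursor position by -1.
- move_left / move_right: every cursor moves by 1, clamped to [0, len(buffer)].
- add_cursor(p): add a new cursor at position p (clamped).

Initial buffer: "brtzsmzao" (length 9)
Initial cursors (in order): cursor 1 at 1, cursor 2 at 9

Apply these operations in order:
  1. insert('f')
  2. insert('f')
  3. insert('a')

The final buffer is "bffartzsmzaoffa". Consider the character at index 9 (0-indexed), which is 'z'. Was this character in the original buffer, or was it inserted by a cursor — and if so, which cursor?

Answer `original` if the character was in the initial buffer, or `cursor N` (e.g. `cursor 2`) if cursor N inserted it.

Answer: original

Derivation:
After op 1 (insert('f')): buffer="bfrtzsmzaof" (len 11), cursors c1@2 c2@11, authorship .1........2
After op 2 (insert('f')): buffer="bffrtzsmzaoff" (len 13), cursors c1@3 c2@13, authorship .11........22
After op 3 (insert('a')): buffer="bffartzsmzaoffa" (len 15), cursors c1@4 c2@15, authorship .111........222
Authorship (.=original, N=cursor N): . 1 1 1 . . . . . . . . 2 2 2
Index 9: author = original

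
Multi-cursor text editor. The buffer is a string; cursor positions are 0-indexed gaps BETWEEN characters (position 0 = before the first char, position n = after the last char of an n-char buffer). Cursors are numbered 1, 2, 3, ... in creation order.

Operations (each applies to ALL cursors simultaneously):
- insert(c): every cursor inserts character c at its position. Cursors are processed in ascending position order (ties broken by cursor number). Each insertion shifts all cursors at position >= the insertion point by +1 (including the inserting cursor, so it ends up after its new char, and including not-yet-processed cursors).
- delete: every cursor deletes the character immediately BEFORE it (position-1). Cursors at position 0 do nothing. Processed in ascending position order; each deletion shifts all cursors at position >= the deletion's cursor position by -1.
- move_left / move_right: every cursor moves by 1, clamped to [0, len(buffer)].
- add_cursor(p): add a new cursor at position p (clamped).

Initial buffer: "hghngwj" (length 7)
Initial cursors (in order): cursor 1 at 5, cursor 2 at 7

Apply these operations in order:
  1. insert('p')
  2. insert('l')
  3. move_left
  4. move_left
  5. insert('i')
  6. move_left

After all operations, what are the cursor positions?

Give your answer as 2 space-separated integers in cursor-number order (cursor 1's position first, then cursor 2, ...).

Answer: 5 10

Derivation:
After op 1 (insert('p')): buffer="hghngpwjp" (len 9), cursors c1@6 c2@9, authorship .....1..2
After op 2 (insert('l')): buffer="hghngplwjpl" (len 11), cursors c1@7 c2@11, authorship .....11..22
After op 3 (move_left): buffer="hghngplwjpl" (len 11), cursors c1@6 c2@10, authorship .....11..22
After op 4 (move_left): buffer="hghngplwjpl" (len 11), cursors c1@5 c2@9, authorship .....11..22
After op 5 (insert('i')): buffer="hghngiplwjipl" (len 13), cursors c1@6 c2@11, authorship .....111..222
After op 6 (move_left): buffer="hghngiplwjipl" (len 13), cursors c1@5 c2@10, authorship .....111..222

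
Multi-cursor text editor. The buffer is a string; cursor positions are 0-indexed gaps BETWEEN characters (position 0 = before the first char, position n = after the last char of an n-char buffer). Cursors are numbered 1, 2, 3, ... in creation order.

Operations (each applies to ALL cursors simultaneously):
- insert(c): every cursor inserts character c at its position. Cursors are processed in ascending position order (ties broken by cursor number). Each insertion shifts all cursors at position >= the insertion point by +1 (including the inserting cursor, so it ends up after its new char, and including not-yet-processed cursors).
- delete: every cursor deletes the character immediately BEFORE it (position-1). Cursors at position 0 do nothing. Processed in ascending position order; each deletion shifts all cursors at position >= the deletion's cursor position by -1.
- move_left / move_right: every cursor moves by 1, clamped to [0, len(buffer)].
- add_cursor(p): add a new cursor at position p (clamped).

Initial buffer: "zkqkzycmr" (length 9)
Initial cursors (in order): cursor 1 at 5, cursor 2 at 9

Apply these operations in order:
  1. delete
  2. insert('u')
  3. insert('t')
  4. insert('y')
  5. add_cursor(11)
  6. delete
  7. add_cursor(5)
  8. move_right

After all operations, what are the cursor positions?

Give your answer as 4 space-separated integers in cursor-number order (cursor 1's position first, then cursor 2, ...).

After op 1 (delete): buffer="zkqkycm" (len 7), cursors c1@4 c2@7, authorship .......
After op 2 (insert('u')): buffer="zkqkuycmu" (len 9), cursors c1@5 c2@9, authorship ....1...2
After op 3 (insert('t')): buffer="zkqkutycmut" (len 11), cursors c1@6 c2@11, authorship ....11...22
After op 4 (insert('y')): buffer="zkqkutyycmuty" (len 13), cursors c1@7 c2@13, authorship ....111...222
After op 5 (add_cursor(11)): buffer="zkqkutyycmuty" (len 13), cursors c1@7 c3@11 c2@13, authorship ....111...222
After op 6 (delete): buffer="zkqkutycmt" (len 10), cursors c1@6 c3@9 c2@10, authorship ....11...2
After op 7 (add_cursor(5)): buffer="zkqkutycmt" (len 10), cursors c4@5 c1@6 c3@9 c2@10, authorship ....11...2
After op 8 (move_right): buffer="zkqkutycmt" (len 10), cursors c4@6 c1@7 c2@10 c3@10, authorship ....11...2

Answer: 7 10 10 6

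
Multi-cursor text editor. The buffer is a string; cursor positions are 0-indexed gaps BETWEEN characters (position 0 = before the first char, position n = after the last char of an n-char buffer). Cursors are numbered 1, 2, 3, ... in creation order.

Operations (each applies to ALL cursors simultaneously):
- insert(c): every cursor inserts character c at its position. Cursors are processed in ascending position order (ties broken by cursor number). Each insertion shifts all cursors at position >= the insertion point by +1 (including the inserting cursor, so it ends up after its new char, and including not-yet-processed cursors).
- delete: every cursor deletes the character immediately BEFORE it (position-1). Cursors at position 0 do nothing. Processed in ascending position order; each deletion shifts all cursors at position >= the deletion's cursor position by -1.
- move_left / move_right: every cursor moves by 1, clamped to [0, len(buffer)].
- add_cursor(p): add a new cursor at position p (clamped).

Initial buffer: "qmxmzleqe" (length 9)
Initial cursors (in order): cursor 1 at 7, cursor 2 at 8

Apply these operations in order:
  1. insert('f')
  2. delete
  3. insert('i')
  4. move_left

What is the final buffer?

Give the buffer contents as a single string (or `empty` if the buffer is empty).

After op 1 (insert('f')): buffer="qmxmzlefqfe" (len 11), cursors c1@8 c2@10, authorship .......1.2.
After op 2 (delete): buffer="qmxmzleqe" (len 9), cursors c1@7 c2@8, authorship .........
After op 3 (insert('i')): buffer="qmxmzleiqie" (len 11), cursors c1@8 c2@10, authorship .......1.2.
After op 4 (move_left): buffer="qmxmzleiqie" (len 11), cursors c1@7 c2@9, authorship .......1.2.

Answer: qmxmzleiqie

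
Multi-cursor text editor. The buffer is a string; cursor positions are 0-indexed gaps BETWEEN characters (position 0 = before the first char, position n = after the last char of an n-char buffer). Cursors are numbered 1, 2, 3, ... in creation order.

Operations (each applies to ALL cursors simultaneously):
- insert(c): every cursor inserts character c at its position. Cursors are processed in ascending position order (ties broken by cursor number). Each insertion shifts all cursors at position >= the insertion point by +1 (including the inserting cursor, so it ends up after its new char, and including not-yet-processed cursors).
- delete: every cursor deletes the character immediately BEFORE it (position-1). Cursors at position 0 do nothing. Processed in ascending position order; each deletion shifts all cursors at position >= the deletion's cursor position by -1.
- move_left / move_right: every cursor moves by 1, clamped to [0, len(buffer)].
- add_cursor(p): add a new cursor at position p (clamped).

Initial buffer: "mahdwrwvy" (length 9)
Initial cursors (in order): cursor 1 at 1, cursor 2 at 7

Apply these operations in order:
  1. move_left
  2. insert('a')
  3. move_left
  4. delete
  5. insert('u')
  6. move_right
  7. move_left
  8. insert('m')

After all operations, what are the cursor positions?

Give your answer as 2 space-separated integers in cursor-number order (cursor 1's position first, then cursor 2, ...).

Answer: 2 10

Derivation:
After op 1 (move_left): buffer="mahdwrwvy" (len 9), cursors c1@0 c2@6, authorship .........
After op 2 (insert('a')): buffer="amahdwrawvy" (len 11), cursors c1@1 c2@8, authorship 1......2...
After op 3 (move_left): buffer="amahdwrawvy" (len 11), cursors c1@0 c2@7, authorship 1......2...
After op 4 (delete): buffer="amahdwawvy" (len 10), cursors c1@0 c2@6, authorship 1.....2...
After op 5 (insert('u')): buffer="uamahdwuawvy" (len 12), cursors c1@1 c2@8, authorship 11.....22...
After op 6 (move_right): buffer="uamahdwuawvy" (len 12), cursors c1@2 c2@9, authorship 11.....22...
After op 7 (move_left): buffer="uamahdwuawvy" (len 12), cursors c1@1 c2@8, authorship 11.....22...
After op 8 (insert('m')): buffer="umamahdwumawvy" (len 14), cursors c1@2 c2@10, authorship 111.....222...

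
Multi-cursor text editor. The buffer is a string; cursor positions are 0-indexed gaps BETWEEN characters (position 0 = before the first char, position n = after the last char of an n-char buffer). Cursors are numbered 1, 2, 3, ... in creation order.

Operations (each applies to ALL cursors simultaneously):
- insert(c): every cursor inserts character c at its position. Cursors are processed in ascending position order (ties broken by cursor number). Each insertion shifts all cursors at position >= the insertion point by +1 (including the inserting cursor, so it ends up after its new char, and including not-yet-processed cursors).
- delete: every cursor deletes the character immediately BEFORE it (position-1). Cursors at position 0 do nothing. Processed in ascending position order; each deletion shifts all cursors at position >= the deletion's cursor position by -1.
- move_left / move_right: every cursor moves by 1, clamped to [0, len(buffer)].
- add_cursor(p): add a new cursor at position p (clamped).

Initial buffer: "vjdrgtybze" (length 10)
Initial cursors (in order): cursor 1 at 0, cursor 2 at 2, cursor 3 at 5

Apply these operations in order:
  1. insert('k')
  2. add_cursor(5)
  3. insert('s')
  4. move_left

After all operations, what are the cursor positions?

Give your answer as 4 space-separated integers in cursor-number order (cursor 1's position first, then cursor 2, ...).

Answer: 1 5 11 7

Derivation:
After op 1 (insert('k')): buffer="kvjkdrgktybze" (len 13), cursors c1@1 c2@4 c3@8, authorship 1..2...3.....
After op 2 (add_cursor(5)): buffer="kvjkdrgktybze" (len 13), cursors c1@1 c2@4 c4@5 c3@8, authorship 1..2...3.....
After op 3 (insert('s')): buffer="ksvjksdsrgkstybze" (len 17), cursors c1@2 c2@6 c4@8 c3@12, authorship 11..22.4..33.....
After op 4 (move_left): buffer="ksvjksdsrgkstybze" (len 17), cursors c1@1 c2@5 c4@7 c3@11, authorship 11..22.4..33.....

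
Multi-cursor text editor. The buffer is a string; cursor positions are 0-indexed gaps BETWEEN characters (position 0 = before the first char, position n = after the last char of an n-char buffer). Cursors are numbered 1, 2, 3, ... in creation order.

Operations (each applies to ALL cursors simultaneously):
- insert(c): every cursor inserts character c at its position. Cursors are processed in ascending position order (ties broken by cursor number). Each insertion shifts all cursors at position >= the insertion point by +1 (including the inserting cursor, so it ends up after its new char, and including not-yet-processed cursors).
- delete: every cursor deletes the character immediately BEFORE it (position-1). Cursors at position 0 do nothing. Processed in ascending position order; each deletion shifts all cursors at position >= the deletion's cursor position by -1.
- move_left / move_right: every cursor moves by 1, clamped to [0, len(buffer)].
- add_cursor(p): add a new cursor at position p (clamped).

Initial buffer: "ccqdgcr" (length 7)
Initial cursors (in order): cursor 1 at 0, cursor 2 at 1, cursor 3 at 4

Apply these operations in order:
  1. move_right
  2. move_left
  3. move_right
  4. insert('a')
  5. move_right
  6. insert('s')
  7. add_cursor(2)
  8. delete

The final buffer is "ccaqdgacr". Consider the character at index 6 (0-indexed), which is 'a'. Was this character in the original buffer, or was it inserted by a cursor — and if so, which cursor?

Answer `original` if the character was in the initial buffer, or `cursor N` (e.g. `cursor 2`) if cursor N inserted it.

Answer: cursor 3

Derivation:
After op 1 (move_right): buffer="ccqdgcr" (len 7), cursors c1@1 c2@2 c3@5, authorship .......
After op 2 (move_left): buffer="ccqdgcr" (len 7), cursors c1@0 c2@1 c3@4, authorship .......
After op 3 (move_right): buffer="ccqdgcr" (len 7), cursors c1@1 c2@2 c3@5, authorship .......
After op 4 (insert('a')): buffer="cacaqdgacr" (len 10), cursors c1@2 c2@4 c3@8, authorship .1.2...3..
After op 5 (move_right): buffer="cacaqdgacr" (len 10), cursors c1@3 c2@5 c3@9, authorship .1.2...3..
After op 6 (insert('s')): buffer="cacsaqsdgacsr" (len 13), cursors c1@4 c2@7 c3@12, authorship .1.12.2..3.3.
After op 7 (add_cursor(2)): buffer="cacsaqsdgacsr" (len 13), cursors c4@2 c1@4 c2@7 c3@12, authorship .1.12.2..3.3.
After op 8 (delete): buffer="ccaqdgacr" (len 9), cursors c4@1 c1@2 c2@4 c3@8, authorship ..2...3..
Authorship (.=original, N=cursor N): . . 2 . . . 3 . .
Index 6: author = 3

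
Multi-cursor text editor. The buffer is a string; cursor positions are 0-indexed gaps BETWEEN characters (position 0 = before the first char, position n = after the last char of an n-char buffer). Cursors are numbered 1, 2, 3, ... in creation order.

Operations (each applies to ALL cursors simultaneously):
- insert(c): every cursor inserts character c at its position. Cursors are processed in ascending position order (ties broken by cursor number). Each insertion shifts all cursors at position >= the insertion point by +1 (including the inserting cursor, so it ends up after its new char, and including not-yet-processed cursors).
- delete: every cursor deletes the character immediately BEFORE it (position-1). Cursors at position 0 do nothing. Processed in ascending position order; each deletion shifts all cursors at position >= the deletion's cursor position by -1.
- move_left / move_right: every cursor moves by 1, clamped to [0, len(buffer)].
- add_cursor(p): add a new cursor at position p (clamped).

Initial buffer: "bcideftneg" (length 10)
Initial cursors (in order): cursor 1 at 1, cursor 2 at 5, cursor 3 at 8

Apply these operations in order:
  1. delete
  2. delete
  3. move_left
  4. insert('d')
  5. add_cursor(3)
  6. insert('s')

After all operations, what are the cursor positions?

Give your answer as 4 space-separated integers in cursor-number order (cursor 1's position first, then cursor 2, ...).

Answer: 2 6 9 6

Derivation:
After op 1 (delete): buffer="cidfteg" (len 7), cursors c1@0 c2@3 c3@5, authorship .......
After op 2 (delete): buffer="cifeg" (len 5), cursors c1@0 c2@2 c3@3, authorship .....
After op 3 (move_left): buffer="cifeg" (len 5), cursors c1@0 c2@1 c3@2, authorship .....
After op 4 (insert('d')): buffer="dcdidfeg" (len 8), cursors c1@1 c2@3 c3@5, authorship 1.2.3...
After op 5 (add_cursor(3)): buffer="dcdidfeg" (len 8), cursors c1@1 c2@3 c4@3 c3@5, authorship 1.2.3...
After op 6 (insert('s')): buffer="dscdssidsfeg" (len 12), cursors c1@2 c2@6 c4@6 c3@9, authorship 11.224.33...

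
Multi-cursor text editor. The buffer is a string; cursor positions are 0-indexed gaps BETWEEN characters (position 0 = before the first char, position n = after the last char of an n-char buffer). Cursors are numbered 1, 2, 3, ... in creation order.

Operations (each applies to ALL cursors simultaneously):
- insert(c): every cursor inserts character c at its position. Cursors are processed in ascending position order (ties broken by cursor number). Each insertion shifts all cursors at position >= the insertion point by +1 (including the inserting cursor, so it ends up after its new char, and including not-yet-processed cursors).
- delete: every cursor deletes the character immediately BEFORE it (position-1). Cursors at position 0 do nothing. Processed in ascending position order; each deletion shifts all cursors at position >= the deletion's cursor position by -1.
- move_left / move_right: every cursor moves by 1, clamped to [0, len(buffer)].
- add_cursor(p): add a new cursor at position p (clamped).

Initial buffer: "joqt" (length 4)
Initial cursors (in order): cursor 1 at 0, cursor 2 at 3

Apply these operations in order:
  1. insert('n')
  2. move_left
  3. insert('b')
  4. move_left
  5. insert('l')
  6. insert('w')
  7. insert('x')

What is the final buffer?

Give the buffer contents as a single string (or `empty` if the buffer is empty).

After op 1 (insert('n')): buffer="njoqnt" (len 6), cursors c1@1 c2@5, authorship 1...2.
After op 2 (move_left): buffer="njoqnt" (len 6), cursors c1@0 c2@4, authorship 1...2.
After op 3 (insert('b')): buffer="bnjoqbnt" (len 8), cursors c1@1 c2@6, authorship 11...22.
After op 4 (move_left): buffer="bnjoqbnt" (len 8), cursors c1@0 c2@5, authorship 11...22.
After op 5 (insert('l')): buffer="lbnjoqlbnt" (len 10), cursors c1@1 c2@7, authorship 111...222.
After op 6 (insert('w')): buffer="lwbnjoqlwbnt" (len 12), cursors c1@2 c2@9, authorship 1111...2222.
After op 7 (insert('x')): buffer="lwxbnjoqlwxbnt" (len 14), cursors c1@3 c2@11, authorship 11111...22222.

Answer: lwxbnjoqlwxbnt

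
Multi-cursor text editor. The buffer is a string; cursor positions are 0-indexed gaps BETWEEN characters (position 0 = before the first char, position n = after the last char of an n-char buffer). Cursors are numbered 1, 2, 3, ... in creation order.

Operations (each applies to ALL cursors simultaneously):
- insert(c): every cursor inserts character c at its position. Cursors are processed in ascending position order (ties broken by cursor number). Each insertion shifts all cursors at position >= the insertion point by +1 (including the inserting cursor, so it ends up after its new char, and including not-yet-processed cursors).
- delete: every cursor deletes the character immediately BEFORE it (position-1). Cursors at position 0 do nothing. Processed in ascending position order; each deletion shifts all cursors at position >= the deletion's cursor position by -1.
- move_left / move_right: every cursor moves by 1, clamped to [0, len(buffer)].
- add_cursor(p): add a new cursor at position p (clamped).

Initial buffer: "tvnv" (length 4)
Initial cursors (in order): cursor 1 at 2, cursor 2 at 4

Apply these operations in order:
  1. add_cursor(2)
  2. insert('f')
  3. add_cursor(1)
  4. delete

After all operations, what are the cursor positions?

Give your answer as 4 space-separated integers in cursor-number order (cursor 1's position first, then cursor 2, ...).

Answer: 1 3 1 0

Derivation:
After op 1 (add_cursor(2)): buffer="tvnv" (len 4), cursors c1@2 c3@2 c2@4, authorship ....
After op 2 (insert('f')): buffer="tvffnvf" (len 7), cursors c1@4 c3@4 c2@7, authorship ..13..2
After op 3 (add_cursor(1)): buffer="tvffnvf" (len 7), cursors c4@1 c1@4 c3@4 c2@7, authorship ..13..2
After op 4 (delete): buffer="vnv" (len 3), cursors c4@0 c1@1 c3@1 c2@3, authorship ...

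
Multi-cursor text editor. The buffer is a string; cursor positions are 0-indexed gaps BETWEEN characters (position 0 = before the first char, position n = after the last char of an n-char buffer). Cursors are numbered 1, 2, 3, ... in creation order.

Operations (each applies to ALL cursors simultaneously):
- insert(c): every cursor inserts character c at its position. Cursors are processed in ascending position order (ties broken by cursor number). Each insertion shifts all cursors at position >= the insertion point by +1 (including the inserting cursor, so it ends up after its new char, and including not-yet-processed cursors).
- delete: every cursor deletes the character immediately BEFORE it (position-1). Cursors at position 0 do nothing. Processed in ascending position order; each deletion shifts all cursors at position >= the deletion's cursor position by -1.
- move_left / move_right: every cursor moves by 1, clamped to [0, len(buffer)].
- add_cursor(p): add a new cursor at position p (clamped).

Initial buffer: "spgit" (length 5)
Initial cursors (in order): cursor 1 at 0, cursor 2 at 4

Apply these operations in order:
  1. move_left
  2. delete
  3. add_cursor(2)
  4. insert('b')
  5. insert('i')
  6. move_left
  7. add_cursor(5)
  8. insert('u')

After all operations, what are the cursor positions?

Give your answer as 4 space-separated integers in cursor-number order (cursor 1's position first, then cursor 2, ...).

Answer: 2 11 11 7

Derivation:
After op 1 (move_left): buffer="spgit" (len 5), cursors c1@0 c2@3, authorship .....
After op 2 (delete): buffer="spit" (len 4), cursors c1@0 c2@2, authorship ....
After op 3 (add_cursor(2)): buffer="spit" (len 4), cursors c1@0 c2@2 c3@2, authorship ....
After op 4 (insert('b')): buffer="bspbbit" (len 7), cursors c1@1 c2@5 c3@5, authorship 1..23..
After op 5 (insert('i')): buffer="bispbbiiit" (len 10), cursors c1@2 c2@8 c3@8, authorship 11..2323..
After op 6 (move_left): buffer="bispbbiiit" (len 10), cursors c1@1 c2@7 c3@7, authorship 11..2323..
After op 7 (add_cursor(5)): buffer="bispbbiiit" (len 10), cursors c1@1 c4@5 c2@7 c3@7, authorship 11..2323..
After op 8 (insert('u')): buffer="buispbubiuuiit" (len 14), cursors c1@2 c4@7 c2@11 c3@11, authorship 111..2432233..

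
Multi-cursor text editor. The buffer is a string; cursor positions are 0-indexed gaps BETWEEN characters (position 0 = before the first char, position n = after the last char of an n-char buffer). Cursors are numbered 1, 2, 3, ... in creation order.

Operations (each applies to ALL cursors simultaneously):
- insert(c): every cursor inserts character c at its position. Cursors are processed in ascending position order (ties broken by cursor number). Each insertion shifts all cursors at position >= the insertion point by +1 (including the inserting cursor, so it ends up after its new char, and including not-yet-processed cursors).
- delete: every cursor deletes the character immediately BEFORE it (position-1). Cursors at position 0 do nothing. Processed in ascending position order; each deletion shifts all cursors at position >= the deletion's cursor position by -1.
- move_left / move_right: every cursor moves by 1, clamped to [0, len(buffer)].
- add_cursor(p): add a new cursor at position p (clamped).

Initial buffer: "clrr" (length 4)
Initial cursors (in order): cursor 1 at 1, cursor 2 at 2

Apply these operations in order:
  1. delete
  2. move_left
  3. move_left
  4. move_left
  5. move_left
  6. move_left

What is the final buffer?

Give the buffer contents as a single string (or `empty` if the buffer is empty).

Answer: rr

Derivation:
After op 1 (delete): buffer="rr" (len 2), cursors c1@0 c2@0, authorship ..
After op 2 (move_left): buffer="rr" (len 2), cursors c1@0 c2@0, authorship ..
After op 3 (move_left): buffer="rr" (len 2), cursors c1@0 c2@0, authorship ..
After op 4 (move_left): buffer="rr" (len 2), cursors c1@0 c2@0, authorship ..
After op 5 (move_left): buffer="rr" (len 2), cursors c1@0 c2@0, authorship ..
After op 6 (move_left): buffer="rr" (len 2), cursors c1@0 c2@0, authorship ..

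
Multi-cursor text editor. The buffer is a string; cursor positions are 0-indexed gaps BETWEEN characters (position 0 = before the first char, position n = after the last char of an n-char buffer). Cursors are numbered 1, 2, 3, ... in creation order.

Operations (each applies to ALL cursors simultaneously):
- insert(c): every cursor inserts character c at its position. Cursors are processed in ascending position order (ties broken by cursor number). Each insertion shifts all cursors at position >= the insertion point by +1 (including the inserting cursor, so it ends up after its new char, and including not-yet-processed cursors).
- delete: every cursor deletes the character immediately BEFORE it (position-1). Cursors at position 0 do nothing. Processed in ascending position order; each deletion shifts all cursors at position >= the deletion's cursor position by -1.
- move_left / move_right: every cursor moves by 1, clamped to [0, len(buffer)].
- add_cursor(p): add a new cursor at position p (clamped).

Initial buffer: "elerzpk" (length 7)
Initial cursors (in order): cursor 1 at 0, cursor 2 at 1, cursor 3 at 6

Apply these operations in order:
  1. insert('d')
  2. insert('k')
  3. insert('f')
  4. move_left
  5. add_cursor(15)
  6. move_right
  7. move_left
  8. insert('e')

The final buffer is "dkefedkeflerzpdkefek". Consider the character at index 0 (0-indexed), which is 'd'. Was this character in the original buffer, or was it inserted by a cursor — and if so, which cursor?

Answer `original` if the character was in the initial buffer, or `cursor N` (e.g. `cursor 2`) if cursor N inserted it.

Answer: cursor 1

Derivation:
After op 1 (insert('d')): buffer="dedlerzpdk" (len 10), cursors c1@1 c2@3 c3@9, authorship 1.2.....3.
After op 2 (insert('k')): buffer="dkedklerzpdkk" (len 13), cursors c1@2 c2@5 c3@12, authorship 11.22.....33.
After op 3 (insert('f')): buffer="dkfedkflerzpdkfk" (len 16), cursors c1@3 c2@7 c3@15, authorship 111.222.....333.
After op 4 (move_left): buffer="dkfedkflerzpdkfk" (len 16), cursors c1@2 c2@6 c3@14, authorship 111.222.....333.
After op 5 (add_cursor(15)): buffer="dkfedkflerzpdkfk" (len 16), cursors c1@2 c2@6 c3@14 c4@15, authorship 111.222.....333.
After op 6 (move_right): buffer="dkfedkflerzpdkfk" (len 16), cursors c1@3 c2@7 c3@15 c4@16, authorship 111.222.....333.
After op 7 (move_left): buffer="dkfedkflerzpdkfk" (len 16), cursors c1@2 c2@6 c3@14 c4@15, authorship 111.222.....333.
After op 8 (insert('e')): buffer="dkefedkeflerzpdkefek" (len 20), cursors c1@3 c2@8 c3@17 c4@19, authorship 1111.2222.....33334.
Authorship (.=original, N=cursor N): 1 1 1 1 . 2 2 2 2 . . . . . 3 3 3 3 4 .
Index 0: author = 1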